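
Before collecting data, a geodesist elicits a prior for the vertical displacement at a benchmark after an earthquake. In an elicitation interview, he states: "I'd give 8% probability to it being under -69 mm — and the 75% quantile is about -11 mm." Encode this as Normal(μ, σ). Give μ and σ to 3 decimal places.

μ = -29.812, σ = 27.890

For Normal(μ,σ), the p-quantile is μ + z_p·σ. Here z_{0.08} = -1.405, z_{0.75} = 0.6745.
So -69 = μ − 1.405σ and -11 = μ + 0.6745σ.
Subtracting: σ = (-11 − -69)/(0.6745 − (-1.405)) = 27.890.
Then μ = -69 − (-1.405)·27.890 = -29.812.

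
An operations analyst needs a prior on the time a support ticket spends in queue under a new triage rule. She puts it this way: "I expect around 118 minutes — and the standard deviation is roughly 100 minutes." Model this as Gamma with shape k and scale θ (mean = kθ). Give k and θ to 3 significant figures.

For Gamma(k, scale θ): mean = kθ, variance = kθ², so CV = 1/√k.
CV = SD/mean = 100/118 = 0.8475, hence k = 1/CV² = 1.39.
Then θ = mean/k = 118/1.39 = 84.7.

k ≈ 1.39, θ ≈ 84.7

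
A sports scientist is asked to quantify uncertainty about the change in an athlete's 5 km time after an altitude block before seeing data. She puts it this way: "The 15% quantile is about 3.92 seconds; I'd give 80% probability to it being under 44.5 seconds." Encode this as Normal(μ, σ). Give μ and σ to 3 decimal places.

The p-quantile of Normal(μ,σ) is μ + z_p·σ, with z_{0.15} = -1.036 and z_{0.8} = 0.8416.
Eliminate σ: μ = (z₂·x₁ − z₁·x₂)/(z₂ − z₁) = (0.8416·3.92 − (-1.036)·44.5)/1.878 = 26.315.
Then σ = (x₂ − x₁)/(z₂ − z₁) = (44.5 − 3.92)/1.878 = 21.607.

μ = 26.315, σ = 21.607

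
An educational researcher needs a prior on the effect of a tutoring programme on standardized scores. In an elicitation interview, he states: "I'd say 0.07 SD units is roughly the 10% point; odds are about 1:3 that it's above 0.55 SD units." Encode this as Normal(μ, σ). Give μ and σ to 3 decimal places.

μ = 0.384, σ = 0.245

For Normal(μ,σ), the p-quantile is μ + z_p·σ. Here z_{0.1} = -1.282, z_{0.75} = 0.6745.
So 0.07 = μ − 1.282σ and 0.55 = μ + 0.6745σ.
Subtracting: σ = (0.55 − 0.07)/(0.6745 − (-1.282)) = 0.245.
Then μ = 0.07 − (-1.282)·0.245 = 0.384.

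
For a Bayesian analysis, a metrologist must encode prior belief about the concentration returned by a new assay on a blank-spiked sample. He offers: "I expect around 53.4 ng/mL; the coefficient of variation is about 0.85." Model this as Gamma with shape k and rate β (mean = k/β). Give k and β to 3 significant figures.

For Gamma(k, rate β): mean = k/β, variance = k/β², so CV = 1/√k.
CV = 0.85, hence k = 1/CV² = 1.38.
Then β = k/mean = 1.38/53.4 = 0.0259.

k ≈ 1.38, β ≈ 0.0259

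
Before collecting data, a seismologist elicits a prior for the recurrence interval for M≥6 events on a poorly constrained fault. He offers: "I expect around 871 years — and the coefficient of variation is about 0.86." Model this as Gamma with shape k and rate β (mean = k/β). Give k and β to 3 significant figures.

For Gamma(k, rate β): mean = k/β, variance = k/β², so CV = 1/√k.
CV = 0.86, hence k = 1/CV² = 1.35.
Then β = k/mean = 1.35/871 = 0.00155.

k ≈ 1.35, β ≈ 0.00155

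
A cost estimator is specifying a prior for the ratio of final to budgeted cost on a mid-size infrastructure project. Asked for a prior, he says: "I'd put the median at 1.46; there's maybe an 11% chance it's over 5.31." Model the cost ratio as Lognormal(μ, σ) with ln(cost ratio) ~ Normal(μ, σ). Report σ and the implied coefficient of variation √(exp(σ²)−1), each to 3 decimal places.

If T ~ Lognormal(μ,σ) then ln T ~ Normal(μ,σ), so the p-quantile of ln T is μ + z_p·σ.
ln(1.46) = 0.3784 and ln(5.31) = 1.67; z_{0.5} = 0, z_{0.89} = 1.227.
σ = (1.67 − 0.3784)/(1.227 − (0)) = 1.053.
μ = 0.3784 − (0)·1.053 = 0.378.
CV = √(exp(σ²)−1) = √(exp(1.1082)−1) = 1.424.

σ ≈ 1.053, CV ≈ 1.424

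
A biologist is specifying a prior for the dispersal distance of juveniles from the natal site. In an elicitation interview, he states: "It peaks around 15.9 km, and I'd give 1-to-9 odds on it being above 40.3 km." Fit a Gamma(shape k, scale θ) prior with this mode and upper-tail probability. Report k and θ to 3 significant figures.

Gamma(k,θ) with k>1 has mode (k−1)θ, so θ = 15.9/(k−1).
Need P(X < 40.3) = 0.9 with θ tied to k this way. Start at k = 2, θ = 15.9: P(X<40.3) ≈ 0.720.
Too low — raise k to concentrate. Iterating converges to k ≈ 3.22.
Then θ = 15.9/(3.22−1) ≈ 7.16.

k ≈ 3.22, θ ≈ 7.16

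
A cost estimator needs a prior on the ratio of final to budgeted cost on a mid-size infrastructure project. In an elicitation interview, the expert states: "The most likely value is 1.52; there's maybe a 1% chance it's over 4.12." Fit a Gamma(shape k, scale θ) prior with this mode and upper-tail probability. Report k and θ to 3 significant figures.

Gamma(k,θ) with k>1 has mode (k−1)θ, so θ = 1.52/(k−1).
Need P(X < 4.12) = 0.99 with θ tied to k this way. Start at k = 2, θ = 1.52: P(X<4.12) ≈ 0.753.
Too low — raise k to concentrate. Iterating converges to k ≈ 5.64.
Then θ = 1.52/(5.64−1) ≈ 0.328.

k ≈ 5.64, θ ≈ 0.328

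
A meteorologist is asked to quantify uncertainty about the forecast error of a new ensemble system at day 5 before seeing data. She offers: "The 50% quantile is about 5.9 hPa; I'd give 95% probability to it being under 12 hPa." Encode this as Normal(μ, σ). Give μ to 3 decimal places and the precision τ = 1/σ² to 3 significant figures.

For Normal(μ,σ), the p-quantile is μ + z_p·σ. Here z_{0.5} = 0, z_{0.95} = 1.645.
So 5.9 = μ + 0σ and 12 = μ + 1.645σ.
Subtracting: σ = (12 − 5.9)/(1.645 − (0)) = 3.709.
Then μ = 5.9 − (0)·3.709 = 5.900.
Precision τ = 1/σ² = 1/3.709² = 0.0727.

μ = 5.900, τ = 0.0727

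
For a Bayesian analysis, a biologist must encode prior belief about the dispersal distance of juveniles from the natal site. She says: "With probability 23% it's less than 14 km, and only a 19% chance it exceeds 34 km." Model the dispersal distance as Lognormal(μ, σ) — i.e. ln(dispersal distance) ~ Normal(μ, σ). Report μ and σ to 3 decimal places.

μ ≈ 3.045, σ ≈ 0.549

If T ~ Lognormal(μ,σ) then ln T ~ Normal(μ,σ), so the p-quantile of ln T is μ + z_p·σ.
ln(14) = 2.639 and ln(34) = 3.526; z_{0.23} = -0.7388, z_{0.81} = 0.8779.
σ = (3.526 − 2.639)/(0.8779 − (-0.7388)) = 0.549.
μ = 2.639 − (-0.7388)·0.549 = 3.045.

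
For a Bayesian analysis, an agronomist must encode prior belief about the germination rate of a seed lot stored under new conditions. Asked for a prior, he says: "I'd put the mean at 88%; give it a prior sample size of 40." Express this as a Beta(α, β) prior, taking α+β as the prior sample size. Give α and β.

α = 35.2, β = 4.8

Under the effective-sample-size interpretation, Beta(α, β) has prior mean α/(α+β) and prior sample size α+β.
So α+β = 40 and α/(α+β) = 0.88, giving α = 0.88·40 = 35.2 and β = 40 − 35.2 = 4.8.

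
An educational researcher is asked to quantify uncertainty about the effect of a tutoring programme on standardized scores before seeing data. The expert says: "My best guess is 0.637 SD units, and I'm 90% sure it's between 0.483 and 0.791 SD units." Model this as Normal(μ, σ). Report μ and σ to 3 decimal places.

μ = 0.637, σ = 0.094

A symmetric 90% interval runs μ ± z·σ with z = 1.645.
Half-width = 0.154, so σ = 0.154/1.645 = 0.094.
μ is the stated best guess, 0.637.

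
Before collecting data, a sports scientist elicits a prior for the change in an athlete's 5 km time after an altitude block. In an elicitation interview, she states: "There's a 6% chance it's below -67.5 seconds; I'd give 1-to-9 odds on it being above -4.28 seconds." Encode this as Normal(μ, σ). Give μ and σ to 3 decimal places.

μ = -32.845, σ = 22.289

For Normal(μ,σ), the p-quantile is μ + z_p·σ. Here z_{0.06} = -1.555, z_{0.9} = 1.282.
So -67.5 = μ − 1.555σ and -4.28 = μ + 1.282σ.
Subtracting: σ = (-4.28 − -67.5)/(1.282 − (-1.555)) = 22.289.
Then μ = -67.5 − (-1.555)·22.289 = -32.845.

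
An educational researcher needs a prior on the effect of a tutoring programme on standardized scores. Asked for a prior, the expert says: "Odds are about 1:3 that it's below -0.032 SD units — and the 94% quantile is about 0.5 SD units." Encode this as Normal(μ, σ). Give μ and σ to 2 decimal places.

The p-quantile of Normal(μ,σ) is μ + z_p·σ, with z_{0.25} = -0.6745 and z_{0.94} = 1.555.
Eliminate σ: μ = (z₂·x₁ − z₁·x₂)/(z₂ − z₁) = (1.555·-0.032 − (-0.6745)·0.5)/2.229 = 0.13.
Then σ = (x₂ − x₁)/(z₂ − z₁) = (0.5 − -0.032)/2.229 = 0.24.

μ = 0.13, σ = 0.24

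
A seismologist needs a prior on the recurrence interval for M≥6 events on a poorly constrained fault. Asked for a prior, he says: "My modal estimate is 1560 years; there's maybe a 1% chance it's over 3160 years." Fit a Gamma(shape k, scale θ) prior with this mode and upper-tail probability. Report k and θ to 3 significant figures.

k ≈ 10.8, θ ≈ 159

Gamma(k,θ) with k>1 has mode (k−1)θ, so θ = 1560/(k−1).
Need P(X < 3160) = 0.99 with θ tied to k this way. Start at k = 2, θ = 1560: P(X<3160) ≈ 0.601.
Too low — raise k to concentrate. Iterating converges to k ≈ 10.8.
Then θ = 1560/(10.8−1) ≈ 159.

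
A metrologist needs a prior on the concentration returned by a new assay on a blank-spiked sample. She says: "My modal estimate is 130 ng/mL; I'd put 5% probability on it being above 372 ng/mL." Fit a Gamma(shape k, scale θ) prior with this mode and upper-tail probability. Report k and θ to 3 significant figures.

Gamma(k,θ) with k>1 has mode (k−1)θ, so θ = 130/(k−1).
Need P(X < 372) = 0.95 with θ tied to k this way. Start at k = 2, θ = 130: P(X<372) ≈ 0.779.
Too low — raise k to concentrate. Iterating converges to k ≈ 3.41.
Then θ = 130/(3.41−1) ≈ 53.8.

k ≈ 3.41, θ ≈ 53.8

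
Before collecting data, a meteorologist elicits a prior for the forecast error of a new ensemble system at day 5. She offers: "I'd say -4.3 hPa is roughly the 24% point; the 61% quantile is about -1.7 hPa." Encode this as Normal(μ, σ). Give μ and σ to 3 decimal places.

μ = -2.437, σ = 2.638

For Normal(μ,σ), the p-quantile is μ + z_p·σ. Here z_{0.24} = -0.7063, z_{0.61} = 0.2793.
So -4.3 = μ − 0.7063σ and -1.7 = μ + 0.2793σ.
Subtracting: σ = (-1.7 − -4.3)/(0.2793 − (-0.7063)) = 2.638.
Then μ = -4.3 − (-0.7063)·2.638 = -2.437.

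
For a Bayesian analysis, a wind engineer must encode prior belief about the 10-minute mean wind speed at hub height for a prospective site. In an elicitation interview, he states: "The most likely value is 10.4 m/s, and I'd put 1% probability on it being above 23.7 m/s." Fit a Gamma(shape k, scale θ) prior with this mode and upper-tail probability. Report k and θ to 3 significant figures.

k ≈ 8.06, θ ≈ 1.47

Gamma(k,θ) with k>1 has mode (k−1)θ, so θ = 10.4/(k−1).
Need P(X < 23.7) = 0.99 with θ tied to k this way. Start at k = 2, θ = 10.4: P(X<23.7) ≈ 0.664.
Too low — raise k to concentrate. Iterating converges to k ≈ 8.06.
Then θ = 10.4/(8.06−1) ≈ 1.47.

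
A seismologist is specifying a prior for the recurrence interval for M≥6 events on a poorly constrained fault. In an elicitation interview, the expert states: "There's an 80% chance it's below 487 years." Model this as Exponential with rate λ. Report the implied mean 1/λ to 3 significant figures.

mean ≈ 303 years

P(T < 487.0) = 1 − e^(−λ·487.0) = 0.8, so λ = −ln(1−0.8)/487.0 = −ln(0.2)/487.0 = 0.0033.
Mean = 1/λ = 303 years.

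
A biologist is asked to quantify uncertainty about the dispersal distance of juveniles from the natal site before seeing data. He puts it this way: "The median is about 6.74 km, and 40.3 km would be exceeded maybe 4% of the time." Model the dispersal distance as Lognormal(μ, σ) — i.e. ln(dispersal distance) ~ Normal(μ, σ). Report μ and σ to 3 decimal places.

μ ≈ 1.908, σ ≈ 1.021

If T ~ Lognormal(μ,σ) then ln T ~ Normal(μ,σ), so the p-quantile of ln T is μ + z_p·σ.
ln(6.74) = 1.908 and ln(40.3) = 3.696; z_{0.5} = 0, z_{0.96} = 1.751.
σ = (3.696 − 1.908)/(1.751 − (0)) = 1.021.
μ = 1.908 − (0)·1.021 = 1.908.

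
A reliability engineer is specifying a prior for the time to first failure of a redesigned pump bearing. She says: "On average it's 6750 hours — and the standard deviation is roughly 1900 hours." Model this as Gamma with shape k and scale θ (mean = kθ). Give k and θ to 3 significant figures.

For Gamma(k, scale θ): mean = kθ, variance = kθ², so CV = 1/√k.
CV = SD/mean = 1900/6750 = 0.2815, hence k = 1/CV² = 12.6.
Then θ = mean/k = 6750/12.6 = 535.

k ≈ 12.6, θ ≈ 535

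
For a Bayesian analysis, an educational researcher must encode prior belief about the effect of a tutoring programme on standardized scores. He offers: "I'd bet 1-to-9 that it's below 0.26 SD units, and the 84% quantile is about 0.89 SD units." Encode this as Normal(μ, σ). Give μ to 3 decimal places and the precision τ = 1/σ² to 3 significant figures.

μ = 0.615, τ = 13.1

For Normal(μ,σ), the p-quantile is μ + z_p·σ. Here z_{0.1} = -1.282, z_{0.84} = 0.9945.
So 0.26 = μ − 1.282σ and 0.89 = μ + 0.9945σ.
Subtracting: σ = (0.89 − 0.26)/(0.9945 − (-1.282)) = 0.277.
Then μ = 0.26 − (-1.282)·0.277 = 0.615.
Precision τ = 1/σ² = 1/0.2768² = 13.1.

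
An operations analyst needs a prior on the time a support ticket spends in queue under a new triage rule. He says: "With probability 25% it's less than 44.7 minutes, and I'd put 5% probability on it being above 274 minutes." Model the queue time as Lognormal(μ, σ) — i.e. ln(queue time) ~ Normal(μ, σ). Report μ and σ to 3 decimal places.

If T ~ Lognormal(μ,σ) then ln T ~ Normal(μ,σ), so the p-quantile of ln T is μ + z_p·σ.
ln(44.7) = 3.8 and ln(274) = 5.613; z_{0.25} = -0.6745, z_{0.95} = 1.645.
σ = (5.613 − 3.8)/(1.645 − (-0.6745)) = 0.782.
μ = 3.8 − (-0.6745)·0.782 = 4.327.

μ ≈ 4.327, σ ≈ 0.782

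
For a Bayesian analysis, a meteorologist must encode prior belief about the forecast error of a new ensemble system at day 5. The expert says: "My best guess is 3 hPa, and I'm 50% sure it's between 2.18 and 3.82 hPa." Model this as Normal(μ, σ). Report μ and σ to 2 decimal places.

A symmetric 50% interval runs μ ± z·σ with z = 0.6745.
Half-width = 0.82, so σ = 0.82/0.6745 = 1.22.
μ is the stated best guess, 3.00.

μ = 3.00, σ = 1.22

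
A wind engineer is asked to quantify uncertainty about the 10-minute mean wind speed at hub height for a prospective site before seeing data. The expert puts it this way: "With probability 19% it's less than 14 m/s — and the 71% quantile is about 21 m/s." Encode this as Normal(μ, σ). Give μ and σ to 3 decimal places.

For Normal(μ,σ), the p-quantile is μ + z_p·σ. Here z_{0.19} = -0.8779, z_{0.71} = 0.5534.
So 14 = μ − 0.8779σ and 21 = μ + 0.5534σ.
Subtracting: σ = (21 − 14)/(0.5534 − (-0.8779)) = 4.891.
Then μ = 14 − (-0.8779)·4.891 = 18.294.

μ = 18.294, σ = 4.891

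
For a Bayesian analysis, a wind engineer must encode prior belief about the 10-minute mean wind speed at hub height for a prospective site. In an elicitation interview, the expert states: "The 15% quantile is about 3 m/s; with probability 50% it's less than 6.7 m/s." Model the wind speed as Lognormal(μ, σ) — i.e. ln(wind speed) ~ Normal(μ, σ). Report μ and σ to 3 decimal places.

μ ≈ 1.902, σ ≈ 0.775

If T ~ Lognormal(μ,σ) then ln T ~ Normal(μ,σ), so the p-quantile of ln T is μ + z_p·σ.
ln(3) = 1.099 and ln(6.7) = 1.902; z_{0.15} = -1.036, z_{0.5} = 0.
σ = (1.902 − 1.099)/(0 − (-1.036)) = 0.775.
μ = 1.099 − (-1.036)·0.775 = 1.902.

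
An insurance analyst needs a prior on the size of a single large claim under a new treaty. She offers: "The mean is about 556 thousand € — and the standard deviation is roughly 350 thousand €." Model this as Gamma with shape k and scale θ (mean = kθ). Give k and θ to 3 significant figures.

For Gamma(k, scale θ): mean = kθ, variance = kθ², so CV = 1/√k.
CV = SD/mean = 350/556 = 0.6295, hence k = 1/CV² = 2.52.
Then θ = mean/k = 556/2.52 = 220.

k ≈ 2.52, θ ≈ 220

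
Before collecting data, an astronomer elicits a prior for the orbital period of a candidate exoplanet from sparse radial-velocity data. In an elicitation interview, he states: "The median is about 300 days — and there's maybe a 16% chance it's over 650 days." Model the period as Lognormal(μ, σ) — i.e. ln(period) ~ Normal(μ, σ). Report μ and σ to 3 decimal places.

μ ≈ 5.704, σ ≈ 0.777

If T ~ Lognormal(μ,σ) then ln T ~ Normal(μ,σ), so the p-quantile of ln T is μ + z_p·σ.
ln(300) = 5.704 and ln(650) = 6.477; z_{0.5} = 0, z_{0.84} = 0.9945.
σ = (6.477 − 5.704)/(0.9945 − (0)) = 0.777.
μ = 5.704 − (0)·0.777 = 5.704.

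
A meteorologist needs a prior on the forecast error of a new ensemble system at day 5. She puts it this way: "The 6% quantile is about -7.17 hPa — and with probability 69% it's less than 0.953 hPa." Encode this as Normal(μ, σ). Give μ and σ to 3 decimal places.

For Normal(μ,σ), the p-quantile is μ + z_p·σ. Here z_{0.06} = -1.555, z_{0.69} = 0.4959.
So -7.17 = μ − 1.555σ and 0.953 = μ + 0.4959σ.
Subtracting: σ = (0.953 − -7.17)/(0.4959 − (-1.555)) = 3.961.
Then μ = -7.17 − (-1.555)·3.961 = -1.011.

μ = -1.011, σ = 3.961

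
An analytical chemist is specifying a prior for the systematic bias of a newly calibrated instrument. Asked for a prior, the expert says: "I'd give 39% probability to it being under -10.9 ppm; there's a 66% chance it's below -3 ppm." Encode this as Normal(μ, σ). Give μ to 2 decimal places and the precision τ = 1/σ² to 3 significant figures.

For Normal(μ,σ), the p-quantile is μ + z_p·σ. Here z_{0.39} = -0.2793, z_{0.66} = 0.4125.
So -10.9 = μ − 0.2793σ and -3 = μ + 0.4125σ.
Subtracting: σ = (-3 − -10.9)/(0.4125 − (-0.2793)) = 11.42.
Then μ = -10.9 − (-0.2793)·11.42 = -7.71.
Precision τ = 1/σ² = 1/11.42² = 0.00767.

μ = -7.71, τ = 0.00767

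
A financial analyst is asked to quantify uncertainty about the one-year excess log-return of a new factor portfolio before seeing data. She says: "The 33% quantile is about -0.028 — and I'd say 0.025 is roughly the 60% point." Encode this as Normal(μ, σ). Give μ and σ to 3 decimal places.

The p-quantile of Normal(μ,σ) is μ + z_p·σ, with z_{0.33} = -0.4399 and z_{0.6} = 0.2533.
Eliminate σ: μ = (z₂·x₁ − z₁·x₂)/(z₂ − z₁) = (0.2533·-0.028 − (-0.4399)·0.025)/0.6933 = 0.006.
Then σ = (x₂ − x₁)/(z₂ − z₁) = (0.025 − -0.028)/0.6933 = 0.076.

μ = 0.006, σ = 0.076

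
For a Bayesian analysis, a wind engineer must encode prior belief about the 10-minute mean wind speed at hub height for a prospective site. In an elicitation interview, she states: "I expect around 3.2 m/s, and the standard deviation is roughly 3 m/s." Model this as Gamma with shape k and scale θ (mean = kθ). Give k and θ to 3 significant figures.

k ≈ 1.14, θ ≈ 2.81

For Gamma(k, scale θ): mean = kθ, variance = kθ², so CV = 1/√k.
CV = SD/mean = 3/3.2 = 0.9375, hence k = 1/CV² = 1.14.
Then θ = mean/k = 3.2/1.14 = 2.81.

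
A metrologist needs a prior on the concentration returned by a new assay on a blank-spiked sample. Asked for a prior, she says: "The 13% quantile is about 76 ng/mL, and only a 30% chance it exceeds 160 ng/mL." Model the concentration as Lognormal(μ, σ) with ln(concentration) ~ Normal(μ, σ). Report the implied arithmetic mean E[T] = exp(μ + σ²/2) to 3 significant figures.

If T ~ Lognormal(μ,σ) then ln T ~ Normal(μ,σ), so the p-quantile of ln T is μ + z_p·σ.
ln(76) = 4.331 and ln(160) = 5.075; z_{0.13} = -1.126, z_{0.7} = 0.5244.
σ = (5.075 − 4.331)/(0.5244 − (-1.126)) = 0.451.
μ = 4.331 − (-1.126)·0.451 = 4.839.
E[T] = exp(μ + σ²/2) = exp(4.839 + 0.1017) = 140 ng/mL.

E[T] ≈ 140 ng/mL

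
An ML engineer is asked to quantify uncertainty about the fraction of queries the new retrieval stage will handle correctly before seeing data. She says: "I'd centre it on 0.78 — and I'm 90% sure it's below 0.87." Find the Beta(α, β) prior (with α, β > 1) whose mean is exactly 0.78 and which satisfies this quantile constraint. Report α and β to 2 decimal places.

α ≈ 24.15, β ≈ 6.81

With mean 0.78 fixed, write α = 0.78s, β = 0.22s where s = α+β.
Need P(θ < 0.87) = 0.9 under Beta(0.78s, 0.22s). Normal approximation: (q−m)/√(m(1−m)/s) ≈ z_{0.9} = 1.28, so s ≈ 0.78·0.22·(1.28)²/(0.87−0.78)² = 34.8.
At s = 34.8: P(θ<0.87) ≈ 0.915. Adjusting to match 0.9 gives s ≈ 30.97.
So α = 0.78·30.97 ≈ 24.15, β = 0.22·30.97 ≈ 6.81.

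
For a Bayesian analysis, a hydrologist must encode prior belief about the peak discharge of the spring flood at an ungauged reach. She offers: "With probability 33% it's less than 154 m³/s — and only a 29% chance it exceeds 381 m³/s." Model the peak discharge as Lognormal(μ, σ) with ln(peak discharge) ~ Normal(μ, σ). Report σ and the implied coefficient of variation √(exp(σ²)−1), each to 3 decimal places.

If T ~ Lognormal(μ,σ) then ln T ~ Normal(μ,σ), so the p-quantile of ln T is μ + z_p·σ.
ln(154) = 5.037 and ln(381) = 5.943; z_{0.33} = -0.4399, z_{0.71} = 0.5534.
σ = (5.943 − 5.037)/(0.5534 − (-0.4399)) = 0.912.
μ = 5.037 − (-0.4399)·0.912 = 5.438.
CV = √(exp(σ²)−1) = √(exp(0.8317)−1) = 1.139.

σ ≈ 0.912, CV ≈ 1.139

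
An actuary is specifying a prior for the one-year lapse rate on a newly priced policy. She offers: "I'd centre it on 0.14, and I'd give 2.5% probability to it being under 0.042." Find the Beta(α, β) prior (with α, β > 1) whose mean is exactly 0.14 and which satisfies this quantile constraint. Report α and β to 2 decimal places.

With mean 0.14 fixed, write α = 0.14s, β = 0.86s where s = α+β.
Need P(θ < 0.042) = 0.025 under Beta(0.14s, 0.86s). Normal approximation: (q−m)/√(m(1−m)/s) ≈ z_{0.025} = -1.96, so s ≈ 0.14·0.86·(-1.96)²/(0.042−0.14)² = 48.2.
At s = 48.2: P(θ<0.042) ≈ 0.005. Adjusting to match 0.025 gives s ≈ 29.44.
So α = 0.14·29.44 ≈ 4.12, β = 0.86·29.44 ≈ 25.32.

α ≈ 4.12, β ≈ 25.32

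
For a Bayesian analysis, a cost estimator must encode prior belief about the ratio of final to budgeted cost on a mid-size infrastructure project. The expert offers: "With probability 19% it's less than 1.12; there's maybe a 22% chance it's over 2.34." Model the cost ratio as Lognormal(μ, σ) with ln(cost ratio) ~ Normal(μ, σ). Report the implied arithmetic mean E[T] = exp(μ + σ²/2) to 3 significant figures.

E[T] ≈ 1.83

If T ~ Lognormal(μ,σ) then ln T ~ Normal(μ,σ), so the p-quantile of ln T is μ + z_p·σ.
ln(1.12) = 0.1133 and ln(2.34) = 0.8502; z_{0.19} = -0.8779, z_{0.78} = 0.7722.
σ = (0.8502 − 0.1133)/(0.7722 − (-0.8779)) = 0.447.
μ = 0.1133 − (-0.8779)·0.447 = 0.505.
E[T] = exp(μ + σ²/2) = exp(0.505 + 0.0997) = 1.83.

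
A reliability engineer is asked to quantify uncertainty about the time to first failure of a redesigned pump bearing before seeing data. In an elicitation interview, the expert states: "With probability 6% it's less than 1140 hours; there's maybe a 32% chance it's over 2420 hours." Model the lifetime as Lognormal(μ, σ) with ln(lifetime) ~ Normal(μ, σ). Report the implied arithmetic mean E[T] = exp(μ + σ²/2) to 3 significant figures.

If T ~ Lognormal(μ,σ) then ln T ~ Normal(μ,σ), so the p-quantile of ln T is μ + z_p·σ.
ln(1140) = 7.039 and ln(2420) = 7.792; z_{0.06} = -1.555, z_{0.68} = 0.4677.
σ = (7.792 − 7.039)/(0.4677 − (-1.555)) = 0.372.
μ = 7.039 − (-1.555)·0.372 = 7.617.
E[T] = exp(μ + σ²/2) = exp(7.617 + 0.0693) = 2180 hours.

E[T] ≈ 2180 hours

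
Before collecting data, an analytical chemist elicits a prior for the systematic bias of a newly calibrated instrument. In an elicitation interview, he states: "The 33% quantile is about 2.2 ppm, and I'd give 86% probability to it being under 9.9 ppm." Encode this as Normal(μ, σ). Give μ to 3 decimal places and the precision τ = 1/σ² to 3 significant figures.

For Normal(μ,σ), the p-quantile is μ + z_p·σ. Here z_{0.33} = -0.4399, z_{0.86} = 1.08.
So 2.2 = μ − 0.4399σ and 9.9 = μ + 1.08σ.
Subtracting: σ = (9.9 − 2.2)/(1.08 − (-0.4399)) = 5.065.
Then μ = 2.2 − (-0.4399)·5.065 = 4.428.
Precision τ = 1/σ² = 1/5.065² = 0.039.

μ = 4.428, τ = 0.039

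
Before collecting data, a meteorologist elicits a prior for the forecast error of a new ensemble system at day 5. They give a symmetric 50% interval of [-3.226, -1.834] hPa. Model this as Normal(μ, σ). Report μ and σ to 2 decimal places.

A symmetric 50% interval runs μ ± z·σ with z = 0.6745.
Half-width = 0.696, so σ = 0.696/0.6745 = 1.03.
μ is the interval midpoint, -2.53.

μ = -2.53, σ = 1.03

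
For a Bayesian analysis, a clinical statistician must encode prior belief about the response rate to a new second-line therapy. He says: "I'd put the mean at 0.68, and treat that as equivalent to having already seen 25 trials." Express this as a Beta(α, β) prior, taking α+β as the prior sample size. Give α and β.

Under the effective-sample-size interpretation, Beta(α, β) has prior mean α/(α+β) and prior sample size α+β.
So α+β = 25 and α/(α+β) = 0.68, giving α = 0.68·25 = 17 and β = 25 − 17 = 8.

α = 17, β = 8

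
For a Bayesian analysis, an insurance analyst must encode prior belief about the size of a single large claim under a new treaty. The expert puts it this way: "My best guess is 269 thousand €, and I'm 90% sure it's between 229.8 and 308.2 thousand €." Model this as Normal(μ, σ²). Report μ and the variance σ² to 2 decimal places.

A symmetric 90% interval runs μ ± z·σ with z = 1.645.
Half-width = 39.2, so σ = 39.2/1.645 = 23.832 and σ² = 567.96.
μ is the stated best guess, 269.00.

μ = 269.00, σ² = 567.96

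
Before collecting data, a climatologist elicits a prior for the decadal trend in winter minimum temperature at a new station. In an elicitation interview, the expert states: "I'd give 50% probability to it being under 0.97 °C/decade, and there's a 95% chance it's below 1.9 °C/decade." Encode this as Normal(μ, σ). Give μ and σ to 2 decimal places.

μ = 0.97, σ = 0.57

The p-quantile of Normal(μ,σ) is μ + z_p·σ, with z_{0.5} = 0 and z_{0.95} = 1.645.
Eliminate σ: μ = (z₂·x₁ − z₁·x₂)/(z₂ − z₁) = (1.645·0.97 − (0)·1.9)/1.645 = 0.97.
Then σ = (x₂ − x₁)/(z₂ − z₁) = (1.9 − 0.97)/1.645 = 0.57.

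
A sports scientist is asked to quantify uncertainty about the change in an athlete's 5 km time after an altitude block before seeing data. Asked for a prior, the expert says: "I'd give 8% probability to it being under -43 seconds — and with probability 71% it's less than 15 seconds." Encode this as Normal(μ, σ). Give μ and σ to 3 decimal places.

μ = -1.389, σ = 29.615

For Normal(μ,σ), the p-quantile is μ + z_p·σ. Here z_{0.08} = -1.405, z_{0.71} = 0.5534.
So -43 = μ − 1.405σ and 15 = μ + 0.5534σ.
Subtracting: σ = (15 − -43)/(0.5534 − (-1.405)) = 29.615.
Then μ = -43 − (-1.405)·29.615 = -1.389.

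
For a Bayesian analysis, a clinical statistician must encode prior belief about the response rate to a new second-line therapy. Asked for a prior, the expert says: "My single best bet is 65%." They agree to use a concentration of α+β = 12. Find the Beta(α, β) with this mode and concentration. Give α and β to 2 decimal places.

α = 7.50, β = 4.50

For α,β > 1 the Beta mode is (α−1)/(α+β−2). With α+β = 12, the mode is (α−1)/10.
Set (α−1)/10 = 0.65 → α = 1 + 0.65·10 = 7.50.
β = 12 − α = 4.50.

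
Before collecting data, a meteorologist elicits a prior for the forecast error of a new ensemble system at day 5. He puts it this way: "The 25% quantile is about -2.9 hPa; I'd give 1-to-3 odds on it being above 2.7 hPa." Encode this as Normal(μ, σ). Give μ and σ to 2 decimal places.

The p-quantile of Normal(μ,σ) is μ + z_p·σ, with z_{0.25} = -0.6745 and z_{0.75} = 0.6745.
Eliminate σ: μ = (z₂·x₁ − z₁·x₂)/(z₂ − z₁) = (0.6745·-2.9 − (-0.6745)·2.7)/1.349 = -0.10.
Then σ = (x₂ − x₁)/(z₂ − z₁) = (2.7 − -2.9)/1.349 = 4.15.

μ = -0.10, σ = 4.15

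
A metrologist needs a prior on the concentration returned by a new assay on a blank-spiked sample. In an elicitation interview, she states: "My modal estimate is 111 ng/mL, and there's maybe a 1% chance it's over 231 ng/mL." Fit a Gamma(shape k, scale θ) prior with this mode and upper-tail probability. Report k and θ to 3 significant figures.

k ≈ 10.1, θ ≈ 12.2

Gamma(k,θ) with k>1 has mode (k−1)θ, so θ = 111/(k−1).
Need P(X < 231) = 0.99 with θ tied to k this way. Start at k = 2, θ = 111: P(X<231) ≈ 0.615.
Too low — raise k to concentrate. Iterating converges to k ≈ 10.1.
Then θ = 111/(10.1−1) ≈ 12.2.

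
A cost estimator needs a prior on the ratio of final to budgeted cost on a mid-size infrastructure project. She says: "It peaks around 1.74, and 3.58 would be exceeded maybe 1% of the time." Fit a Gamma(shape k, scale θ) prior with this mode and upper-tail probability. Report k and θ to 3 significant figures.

Gamma(k,θ) with k>1 has mode (k−1)θ, so θ = 1.74/(k−1).
Need P(X < 3.58) = 0.99 with θ tied to k this way. Start at k = 2, θ = 1.74: P(X<3.58) ≈ 0.609.
Too low — raise k to concentrate. Iterating converges to k ≈ 10.4.
Then θ = 1.74/(10.4−1) ≈ 0.185.

k ≈ 10.4, θ ≈ 0.185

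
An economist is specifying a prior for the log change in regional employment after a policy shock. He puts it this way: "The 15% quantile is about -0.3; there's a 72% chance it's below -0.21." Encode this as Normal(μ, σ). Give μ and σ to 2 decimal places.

The p-quantile of Normal(μ,σ) is μ + z_p·σ, with z_{0.15} = -1.036 and z_{0.72} = 0.5828.
Eliminate σ: μ = (z₂·x₁ − z₁·x₂)/(z₂ − z₁) = (0.5828·-0.3 − (-1.036)·-0.21)/1.619 = -0.24.
Then σ = (x₂ − x₁)/(z₂ − z₁) = (-0.21 − -0.3)/1.619 = 0.06.

μ = -0.24, σ = 0.06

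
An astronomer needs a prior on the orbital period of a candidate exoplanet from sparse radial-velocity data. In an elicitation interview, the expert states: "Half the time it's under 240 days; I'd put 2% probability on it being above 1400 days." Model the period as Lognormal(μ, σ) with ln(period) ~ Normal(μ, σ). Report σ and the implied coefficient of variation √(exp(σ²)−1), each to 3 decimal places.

If T ~ Lognormal(μ,σ) then ln T ~ Normal(μ,σ), so the p-quantile of ln T is μ + z_p·σ.
ln(240) = 5.481 and ln(1400) = 7.244; z_{0.5} = 0, z_{0.98} = 2.054.
σ = (7.244 − 5.481)/(2.054 − (0)) = 0.859.
μ = 5.481 − (0)·0.859 = 5.481.
CV = √(exp(σ²)−1) = √(exp(0.7374)−1) = 1.044.

σ ≈ 0.859, CV ≈ 1.044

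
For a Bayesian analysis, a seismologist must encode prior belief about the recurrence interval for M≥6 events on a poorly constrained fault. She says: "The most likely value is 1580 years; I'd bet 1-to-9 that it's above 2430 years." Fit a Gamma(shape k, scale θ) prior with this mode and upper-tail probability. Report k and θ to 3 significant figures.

k ≈ 11.1, θ ≈ 157

Gamma(k,θ) with k>1 has mode (k−1)θ, so θ = 1580/(k−1).
Need P(X < 2430) = 0.9 with θ tied to k this way. Start at k = 2, θ = 1580: P(X<2430) ≈ 0.455.
Too low — raise k to concentrate. Iterating converges to k ≈ 11.1.
Then θ = 1580/(11.1−1) ≈ 157.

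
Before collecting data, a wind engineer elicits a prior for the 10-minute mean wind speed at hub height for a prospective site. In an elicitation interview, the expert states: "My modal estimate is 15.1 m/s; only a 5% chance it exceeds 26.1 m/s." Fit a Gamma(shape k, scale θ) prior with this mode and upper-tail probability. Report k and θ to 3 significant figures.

Gamma(k,θ) with k>1 has mode (k−1)θ, so θ = 15.1/(k−1).
Need P(X < 26.1) = 0.95 with θ tied to k this way. Start at k = 2, θ = 15.1: P(X<26.1) ≈ 0.516.
Too low — raise k to concentrate. Iterating converges to k ≈ 10.3.
Then θ = 15.1/(10.3−1) ≈ 1.62.

k ≈ 10.3, θ ≈ 1.62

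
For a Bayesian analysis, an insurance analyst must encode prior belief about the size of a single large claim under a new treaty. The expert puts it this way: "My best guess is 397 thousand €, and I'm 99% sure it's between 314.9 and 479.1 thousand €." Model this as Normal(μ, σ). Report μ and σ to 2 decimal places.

μ = 397.00, σ = 31.87

A symmetric 99% interval runs μ ± z·σ with z = 2.576.
Half-width = 82.1, so σ = 82.1/2.576 = 31.87.
μ is the stated best guess, 397.00.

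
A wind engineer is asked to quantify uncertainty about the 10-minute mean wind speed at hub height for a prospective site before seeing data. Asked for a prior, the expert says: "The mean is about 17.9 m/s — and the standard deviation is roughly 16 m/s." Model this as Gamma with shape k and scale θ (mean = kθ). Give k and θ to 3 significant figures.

For Gamma(k, scale θ): mean = kθ, variance = kθ², so CV = 1/√k.
CV = SD/mean = 16/17.9 = 0.8939, hence k = 1/CV² = 1.25.
Then θ = mean/k = 17.9/1.25 = 14.3.

k ≈ 1.25, θ ≈ 14.3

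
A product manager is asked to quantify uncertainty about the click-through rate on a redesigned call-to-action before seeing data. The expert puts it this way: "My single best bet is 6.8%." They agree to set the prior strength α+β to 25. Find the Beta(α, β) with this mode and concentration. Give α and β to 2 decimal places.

α = 2.56, β = 22.44

For α,β > 1 the Beta mode is (α−1)/(α+β−2). With α+β = 25, the mode is (α−1)/23.
Set (α−1)/23 = 0.068 → α = 1 + 0.068·23 = 2.56.
β = 25 − α = 22.44.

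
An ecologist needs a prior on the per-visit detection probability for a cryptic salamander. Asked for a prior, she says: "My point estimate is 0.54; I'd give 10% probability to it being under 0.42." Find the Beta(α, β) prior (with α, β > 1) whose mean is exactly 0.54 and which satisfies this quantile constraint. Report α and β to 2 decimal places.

With mean 0.54 fixed, write α = 0.54s, β = 0.46s where s = α+β.
Need P(θ < 0.42) = 0.1 under Beta(0.54s, 0.46s). Normal approximation: (q−m)/√(m(1−m)/s) ≈ z_{0.1} = -1.28, so s ≈ 0.54·0.46·(-1.28)²/(0.42−0.54)² = 28.3.
At s = 28.3: P(θ<0.42) ≈ 0.100. Adjusting to match 0.1 gives s ≈ 28.29.
So α = 0.54·28.29 ≈ 15.28, β = 0.46·28.29 ≈ 13.01.

α ≈ 15.28, β ≈ 13.01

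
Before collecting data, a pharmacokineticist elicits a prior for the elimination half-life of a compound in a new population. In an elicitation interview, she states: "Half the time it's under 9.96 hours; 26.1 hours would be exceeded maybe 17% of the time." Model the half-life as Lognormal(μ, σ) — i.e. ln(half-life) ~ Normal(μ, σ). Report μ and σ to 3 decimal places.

μ ≈ 2.299, σ ≈ 1.010

If T ~ Lognormal(μ,σ) then ln T ~ Normal(μ,σ), so the p-quantile of ln T is μ + z_p·σ.
ln(9.96) = 2.299 and ln(26.1) = 3.262; z_{0.5} = 0, z_{0.83} = 0.9542.
σ = (3.262 − 2.299)/(0.9542 − (0)) = 1.010.
μ = 2.299 − (0)·1.010 = 2.299.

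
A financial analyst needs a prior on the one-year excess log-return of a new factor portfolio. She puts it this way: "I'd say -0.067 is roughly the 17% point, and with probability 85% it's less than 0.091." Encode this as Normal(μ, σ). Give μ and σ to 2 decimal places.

For Normal(μ,σ), the p-quantile is μ + z_p·σ. Here z_{0.17} = -0.9542, z_{0.85} = 1.036.
So -0.067 = μ − 0.9542σ and 0.091 = μ + 1.036σ.
Subtracting: σ = (0.091 − -0.067)/(1.036 − (-0.9542)) = 0.08.
Then μ = -0.067 − (-0.9542)·0.08 = 0.01.

μ = 0.01, σ = 0.08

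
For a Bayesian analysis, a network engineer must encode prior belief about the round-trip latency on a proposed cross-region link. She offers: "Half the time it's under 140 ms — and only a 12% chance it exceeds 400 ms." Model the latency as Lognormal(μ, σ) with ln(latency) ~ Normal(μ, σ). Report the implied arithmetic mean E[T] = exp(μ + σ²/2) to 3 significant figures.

E[T] ≈ 209 ms

If T ~ Lognormal(μ,σ) then ln T ~ Normal(μ,σ), so the p-quantile of ln T is μ + z_p·σ.
ln(140) = 4.942 and ln(400) = 5.991; z_{0.5} = 0, z_{0.88} = 1.175.
σ = (5.991 − 4.942)/(1.175 − (0)) = 0.893.
μ = 4.942 − (0)·0.893 = 4.942.
E[T] = exp(μ + σ²/2) = exp(4.942 + 0.3991) = 209 ms.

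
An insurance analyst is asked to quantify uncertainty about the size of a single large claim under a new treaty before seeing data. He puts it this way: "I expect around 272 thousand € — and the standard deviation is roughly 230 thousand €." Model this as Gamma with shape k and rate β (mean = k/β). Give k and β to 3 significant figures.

For Gamma(k, rate β): mean = k/β, variance = k/β², so CV = 1/√k.
CV = SD/mean = 230/272 = 0.8456, hence k = 1/CV² = 1.4.
Then β = k/mean = 1.4/272 = 0.00514.

k ≈ 1.4, β ≈ 0.00514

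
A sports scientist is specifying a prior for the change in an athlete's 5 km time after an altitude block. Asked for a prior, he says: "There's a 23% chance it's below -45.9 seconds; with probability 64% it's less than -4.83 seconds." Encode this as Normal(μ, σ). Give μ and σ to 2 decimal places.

The p-quantile of Normal(μ,σ) is μ + z_p·σ, with z_{0.23} = -0.7388 and z_{0.64} = 0.3585.
Eliminate σ: μ = (z₂·x₁ − z₁·x₂)/(z₂ − z₁) = (0.3585·-45.9 − (-0.7388)·-4.83)/1.097 = -18.25.
Then σ = (x₂ − x₁)/(z₂ − z₁) = (-4.83 − -45.9)/1.097 = 37.43.

μ = -18.25, σ = 37.43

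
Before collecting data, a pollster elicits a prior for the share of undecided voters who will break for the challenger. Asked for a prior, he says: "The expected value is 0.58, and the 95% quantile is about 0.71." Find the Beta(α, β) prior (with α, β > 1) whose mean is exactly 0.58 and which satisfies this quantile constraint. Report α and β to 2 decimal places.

With mean 0.58 fixed, write α = 0.58s, β = 0.42s where s = α+β.
Need P(θ < 0.71) = 0.95 under Beta(0.58s, 0.42s). Normal approximation: (q−m)/√(m(1−m)/s) ≈ z_{0.95} = 1.64, so s ≈ 0.58·0.42·(1.64)²/(0.71−0.58)² = 39.0.
At s = 39.0: P(θ<0.71) ≈ 0.955. Adjusting to match 0.95 gives s ≈ 36.63.
So α = 0.58·36.63 ≈ 21.24, β = 0.42·36.63 ≈ 15.38.

α ≈ 21.24, β ≈ 15.38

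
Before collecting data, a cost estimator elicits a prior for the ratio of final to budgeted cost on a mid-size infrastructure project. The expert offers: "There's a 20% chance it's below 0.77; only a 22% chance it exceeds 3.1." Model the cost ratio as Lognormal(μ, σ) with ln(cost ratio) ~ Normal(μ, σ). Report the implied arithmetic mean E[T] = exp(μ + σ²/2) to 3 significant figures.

E[T] ≈ 2.31

If T ~ Lognormal(μ,σ) then ln T ~ Normal(μ,σ), so the p-quantile of ln T is μ + z_p·σ.
ln(0.77) = -0.2614 and ln(3.1) = 1.131; z_{0.2} = -0.8416, z_{0.78} = 0.7722.
σ = (1.131 − -0.2614)/(0.7722 − (-0.8416)) = 0.863.
μ = -0.2614 − (-0.8416)·0.863 = 0.465.
E[T] = exp(μ + σ²/2) = exp(0.465 + 0.3724) = 2.31.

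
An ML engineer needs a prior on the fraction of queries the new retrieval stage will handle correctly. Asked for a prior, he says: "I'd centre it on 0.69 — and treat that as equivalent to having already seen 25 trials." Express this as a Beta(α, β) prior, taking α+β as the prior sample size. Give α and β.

α = 17.25, β = 7.75

Under the effective-sample-size interpretation, Beta(α, β) has prior mean α/(α+β) and prior sample size α+β.
So α+β = 25 and α/(α+β) = 0.69, giving α = 0.69·25 = 17.25 and β = 25 − 17.25 = 7.75.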